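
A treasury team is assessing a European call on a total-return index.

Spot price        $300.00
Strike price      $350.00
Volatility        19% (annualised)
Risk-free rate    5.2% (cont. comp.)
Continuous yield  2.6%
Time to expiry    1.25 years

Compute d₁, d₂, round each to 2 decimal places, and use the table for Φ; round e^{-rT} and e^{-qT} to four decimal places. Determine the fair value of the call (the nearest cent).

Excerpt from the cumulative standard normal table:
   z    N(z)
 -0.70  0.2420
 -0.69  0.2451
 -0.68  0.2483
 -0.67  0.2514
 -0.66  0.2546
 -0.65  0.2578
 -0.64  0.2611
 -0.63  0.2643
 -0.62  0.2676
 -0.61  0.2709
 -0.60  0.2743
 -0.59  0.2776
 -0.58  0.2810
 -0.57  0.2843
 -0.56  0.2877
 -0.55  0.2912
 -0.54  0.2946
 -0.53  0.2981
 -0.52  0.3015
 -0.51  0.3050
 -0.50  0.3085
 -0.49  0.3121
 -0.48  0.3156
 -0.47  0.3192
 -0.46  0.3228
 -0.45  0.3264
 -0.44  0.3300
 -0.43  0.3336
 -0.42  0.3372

$11.26

T = 1.25;  σ√T = 0.2124
d₁ = [ln(300/350) + (0.052 − 0.026 + ½·0.19²)·1.25] / (σ√T) = (-0.1542 + 0.0551) / 0.2124 = -0.4665 ⇒ -0.47
d₂ = -0.4665 − 0.2124 = -0.6789 ⇒ -0.68
e^(−qT) = e^(−0.026·1.25) = 0.9680;  e^(−rT) = e^(−0.052·1.25) = 0.9371
N(d₁) = N(-0.47) = 0.3192;  N(d₂) = N(-0.68) = 0.2483
C = 300·0.9680·0.3192 − 350·0.9371·0.2483 = 92.6957 − 81.4387 = 11.2570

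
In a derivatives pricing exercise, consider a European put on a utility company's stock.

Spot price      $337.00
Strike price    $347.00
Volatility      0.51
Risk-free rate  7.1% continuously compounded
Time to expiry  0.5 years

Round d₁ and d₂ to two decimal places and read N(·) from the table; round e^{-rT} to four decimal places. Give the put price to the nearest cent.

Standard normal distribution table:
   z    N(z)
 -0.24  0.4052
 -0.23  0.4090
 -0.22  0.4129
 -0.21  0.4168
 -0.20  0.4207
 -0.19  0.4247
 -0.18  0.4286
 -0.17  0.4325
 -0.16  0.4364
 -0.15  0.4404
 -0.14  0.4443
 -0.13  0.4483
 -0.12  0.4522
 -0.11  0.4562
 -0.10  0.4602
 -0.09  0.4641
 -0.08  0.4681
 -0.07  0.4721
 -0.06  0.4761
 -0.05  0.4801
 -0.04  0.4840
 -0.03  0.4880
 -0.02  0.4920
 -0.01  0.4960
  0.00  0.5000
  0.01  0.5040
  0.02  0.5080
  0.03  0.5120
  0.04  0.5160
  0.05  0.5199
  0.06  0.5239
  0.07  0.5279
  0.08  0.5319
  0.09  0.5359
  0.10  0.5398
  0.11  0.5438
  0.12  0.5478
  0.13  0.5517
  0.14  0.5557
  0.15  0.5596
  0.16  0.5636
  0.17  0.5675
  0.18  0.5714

σ√T = 0.51·√0.5 = 0.3606
d₁ = [ln(337/347) + (0.071 + 0.51²/2)·0.5] / 0.3606 = [-0.0292 + 0.1005] / 0.3606 = 0.1977 which rounds to 0.20
d₂ = d₁ − σ√T = 0.1977 − 0.3606 = -0.1630 which rounds to -0.16
e^(−rT) = e^(−0.071·0.5) = 0.9651
N(−d₂) = N(0.16) = 0.5636;  N(−d₁) = N(-0.20) = 0.4207
P = 347·0.9651·0.5636 − 337·0.4207 = 188.7438 − 141.7759 = 46.9679

$46.97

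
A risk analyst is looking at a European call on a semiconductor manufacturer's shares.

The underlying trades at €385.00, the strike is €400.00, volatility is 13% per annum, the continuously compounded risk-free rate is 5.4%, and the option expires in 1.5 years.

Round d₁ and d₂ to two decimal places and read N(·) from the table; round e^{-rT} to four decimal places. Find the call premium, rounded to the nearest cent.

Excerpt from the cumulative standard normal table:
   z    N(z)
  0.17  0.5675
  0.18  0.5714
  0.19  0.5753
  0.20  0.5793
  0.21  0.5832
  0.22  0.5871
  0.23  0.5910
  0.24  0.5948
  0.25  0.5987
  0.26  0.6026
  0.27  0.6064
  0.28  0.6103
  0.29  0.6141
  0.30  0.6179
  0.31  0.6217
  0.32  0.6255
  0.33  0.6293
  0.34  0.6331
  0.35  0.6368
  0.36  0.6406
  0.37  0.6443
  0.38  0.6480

€32.95

T = 1.5;  σ√T = 0.1592
d₁ = [ln(385/400) + (0.054 + 0.13²/2)·1.5] / 0.1592 = [-0.0382 + 0.0937] / 0.1592 = 0.3483 ≈ 0.35
d₂ = d₁ − σ√T = 0.3483 − 0.1592 = 0.1891 ≈ 0.19
exp(−rT) = exp(−0.054·1.5) = 0.9222
C = 385·N(0.35) − 400·0.9222·N(0.19) = 385·0.6368 − 400·0.9222·0.5753 = 245.1680 − 212.2167 = 32.9513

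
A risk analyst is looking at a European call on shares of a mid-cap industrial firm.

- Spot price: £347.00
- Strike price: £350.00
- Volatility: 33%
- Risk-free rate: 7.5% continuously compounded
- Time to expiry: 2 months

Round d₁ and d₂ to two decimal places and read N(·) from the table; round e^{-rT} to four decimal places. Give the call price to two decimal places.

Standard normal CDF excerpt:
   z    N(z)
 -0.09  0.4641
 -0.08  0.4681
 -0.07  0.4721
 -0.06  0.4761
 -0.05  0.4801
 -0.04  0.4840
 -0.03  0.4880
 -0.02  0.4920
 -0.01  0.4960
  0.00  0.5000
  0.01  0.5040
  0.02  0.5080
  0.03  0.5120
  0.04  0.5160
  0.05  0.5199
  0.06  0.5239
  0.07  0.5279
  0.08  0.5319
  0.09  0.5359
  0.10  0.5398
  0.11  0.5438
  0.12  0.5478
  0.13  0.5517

£20.01

σ√T = 0.33·√0.1667 = 0.1347
d₁ = [ln(347/350) + (0.075 + 0.33²/2)·0.1667] / 0.1347 = [-0.0086 + 0.0216] / 0.1347 = 0.0962 ≈ 0.10
d₂ = d₁ − σ√T = 0.0962 − 0.1347 = -0.0385 ≈ -0.04
exp(−rT) = exp(−0.075·0.1667) = 0.9876
N(d₁) = N(0.10) = 0.5398;  N(d₂) = N(-0.04) = 0.4840
C = 347·0.5398 − 350·0.9876·0.4840 = 187.3106 − 167.2994 = 20.0112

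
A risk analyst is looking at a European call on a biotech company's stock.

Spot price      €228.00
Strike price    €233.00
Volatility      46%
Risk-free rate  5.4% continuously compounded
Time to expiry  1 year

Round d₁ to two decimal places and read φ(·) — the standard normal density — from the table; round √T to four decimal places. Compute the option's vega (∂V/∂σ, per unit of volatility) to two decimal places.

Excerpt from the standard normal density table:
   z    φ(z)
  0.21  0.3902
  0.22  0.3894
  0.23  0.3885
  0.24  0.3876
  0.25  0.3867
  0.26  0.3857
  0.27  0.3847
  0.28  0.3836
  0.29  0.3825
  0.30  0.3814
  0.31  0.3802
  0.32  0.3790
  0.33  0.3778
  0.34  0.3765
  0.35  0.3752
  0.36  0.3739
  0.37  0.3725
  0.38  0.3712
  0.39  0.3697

T = 1;  σ√T = 0.4600
ln(S/K) + (r + σ²/2)T = ln(228/233) + (0.054 + 0.46²/2)·1 = -0.0217 + 0.1598 = 0.1381
d₁ = 0.1381 / 0.4600 = 0.3002 ≈ 0.30
√T = √1 = 1.0000
φ(d₁) = φ(0.30) = 0.3814
vega = S·φ(d₁)·√T = 228·0.3814·1.0000 = 86.9592

86.96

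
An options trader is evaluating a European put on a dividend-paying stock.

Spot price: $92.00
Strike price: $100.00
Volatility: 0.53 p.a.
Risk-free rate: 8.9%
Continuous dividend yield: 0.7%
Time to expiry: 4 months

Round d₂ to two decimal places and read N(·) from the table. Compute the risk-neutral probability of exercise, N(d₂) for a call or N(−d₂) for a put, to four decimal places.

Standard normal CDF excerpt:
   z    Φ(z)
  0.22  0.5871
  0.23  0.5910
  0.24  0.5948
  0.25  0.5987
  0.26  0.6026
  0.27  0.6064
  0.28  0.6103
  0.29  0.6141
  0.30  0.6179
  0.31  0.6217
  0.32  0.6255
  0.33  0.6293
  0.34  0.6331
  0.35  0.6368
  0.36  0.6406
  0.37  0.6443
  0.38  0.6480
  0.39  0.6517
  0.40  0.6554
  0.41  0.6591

0.6331

σ√T = 0.53 × 0.5774 = 0.3060
d₁ = [ln(92/100) + (0.089 − 0.007 + 0.53²/2)·0.3333] / 0.3060 = [-0.0834 + 0.0741] / 0.3060 = -0.0302 which rounds to -0.03
d₂ = d₁ − σ√T = -0.0302 − 0.3060 = -0.3362 which rounds to -0.34
Pr(exercise) under Q = N(−d₂) = N(0.34) = 0.6331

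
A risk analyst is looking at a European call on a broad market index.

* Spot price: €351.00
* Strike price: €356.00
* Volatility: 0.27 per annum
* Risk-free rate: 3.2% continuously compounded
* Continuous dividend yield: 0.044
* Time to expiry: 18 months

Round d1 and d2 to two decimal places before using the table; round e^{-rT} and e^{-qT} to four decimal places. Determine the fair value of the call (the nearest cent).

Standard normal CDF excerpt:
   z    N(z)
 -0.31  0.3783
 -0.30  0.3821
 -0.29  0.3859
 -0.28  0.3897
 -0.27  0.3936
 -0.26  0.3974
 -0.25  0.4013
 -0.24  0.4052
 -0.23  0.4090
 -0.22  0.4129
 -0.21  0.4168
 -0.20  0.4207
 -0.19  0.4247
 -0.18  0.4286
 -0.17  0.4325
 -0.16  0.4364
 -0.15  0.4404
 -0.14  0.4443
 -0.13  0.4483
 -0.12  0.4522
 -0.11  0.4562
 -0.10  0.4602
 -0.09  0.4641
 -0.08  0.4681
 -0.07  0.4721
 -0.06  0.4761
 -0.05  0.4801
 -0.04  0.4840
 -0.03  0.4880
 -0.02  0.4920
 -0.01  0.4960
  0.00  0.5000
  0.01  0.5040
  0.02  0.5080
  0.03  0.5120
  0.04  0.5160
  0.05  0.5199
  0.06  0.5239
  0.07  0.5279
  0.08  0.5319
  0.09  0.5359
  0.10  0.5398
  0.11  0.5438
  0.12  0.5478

€38.61

T = 1.5;  σ√T = 0.3307
d₁ = [ln(351/356) + (0.032 − 0.044 + ½·0.27²)·1.5] / (σ√T) = (-0.0141 + 0.0367) / 0.3307 = 0.0681 which rounds to 0.07
d₂ = 0.0681 − 0.3307 = -0.2625 which rounds to -0.26
e^(−qT) = e^(−0.044·1.5) = 0.9361;  e^(−rT) = e^(−0.032·1.5) = 0.9531
C = 351·0.9361·N(0.07) − 356·0.9531·N(-0.26) = 351·0.9361·0.5279 − 356·0.9531·0.3974 = 173.4527 − 134.8393 = 38.6134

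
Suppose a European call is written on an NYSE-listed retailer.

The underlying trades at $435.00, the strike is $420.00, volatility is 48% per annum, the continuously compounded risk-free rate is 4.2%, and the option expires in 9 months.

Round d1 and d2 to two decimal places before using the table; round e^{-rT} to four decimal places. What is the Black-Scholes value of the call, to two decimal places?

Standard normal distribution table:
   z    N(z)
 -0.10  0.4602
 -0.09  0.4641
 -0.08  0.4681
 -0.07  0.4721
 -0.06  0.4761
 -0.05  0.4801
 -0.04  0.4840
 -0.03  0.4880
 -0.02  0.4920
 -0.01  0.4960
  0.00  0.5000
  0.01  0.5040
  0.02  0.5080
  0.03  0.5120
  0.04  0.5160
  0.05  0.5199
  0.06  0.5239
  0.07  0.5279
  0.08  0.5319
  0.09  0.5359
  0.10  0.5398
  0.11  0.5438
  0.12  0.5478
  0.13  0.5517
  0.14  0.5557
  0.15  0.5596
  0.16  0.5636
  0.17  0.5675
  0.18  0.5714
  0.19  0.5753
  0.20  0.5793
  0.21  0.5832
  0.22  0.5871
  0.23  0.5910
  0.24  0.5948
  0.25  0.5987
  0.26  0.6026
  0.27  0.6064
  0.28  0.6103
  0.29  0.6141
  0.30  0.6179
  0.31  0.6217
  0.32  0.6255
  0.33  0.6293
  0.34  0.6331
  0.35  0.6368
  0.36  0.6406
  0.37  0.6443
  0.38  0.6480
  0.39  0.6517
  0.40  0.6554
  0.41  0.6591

$84.88

σ√T = 0.48 × 0.8660 = 0.4157
d₁ = [ln(435/420) + (0.042 + ½·0.48²)·0.75] / (σ√T) = (0.0351 + 0.1179) / 0.4157 = 0.3680 ≈ 0.37
d₂ = 0.3680 − 0.4157 = -0.0477 ≈ -0.05
exp(−rT) = exp(−0.042·0.75) = 0.9690
N(d₁) = N(0.37) = 0.6443;  N(d₂) = N(-0.05) = 0.4801
C = 435·0.6443 − 420·0.9690·0.4801 = 280.2705 − 195.3911 = 84.8794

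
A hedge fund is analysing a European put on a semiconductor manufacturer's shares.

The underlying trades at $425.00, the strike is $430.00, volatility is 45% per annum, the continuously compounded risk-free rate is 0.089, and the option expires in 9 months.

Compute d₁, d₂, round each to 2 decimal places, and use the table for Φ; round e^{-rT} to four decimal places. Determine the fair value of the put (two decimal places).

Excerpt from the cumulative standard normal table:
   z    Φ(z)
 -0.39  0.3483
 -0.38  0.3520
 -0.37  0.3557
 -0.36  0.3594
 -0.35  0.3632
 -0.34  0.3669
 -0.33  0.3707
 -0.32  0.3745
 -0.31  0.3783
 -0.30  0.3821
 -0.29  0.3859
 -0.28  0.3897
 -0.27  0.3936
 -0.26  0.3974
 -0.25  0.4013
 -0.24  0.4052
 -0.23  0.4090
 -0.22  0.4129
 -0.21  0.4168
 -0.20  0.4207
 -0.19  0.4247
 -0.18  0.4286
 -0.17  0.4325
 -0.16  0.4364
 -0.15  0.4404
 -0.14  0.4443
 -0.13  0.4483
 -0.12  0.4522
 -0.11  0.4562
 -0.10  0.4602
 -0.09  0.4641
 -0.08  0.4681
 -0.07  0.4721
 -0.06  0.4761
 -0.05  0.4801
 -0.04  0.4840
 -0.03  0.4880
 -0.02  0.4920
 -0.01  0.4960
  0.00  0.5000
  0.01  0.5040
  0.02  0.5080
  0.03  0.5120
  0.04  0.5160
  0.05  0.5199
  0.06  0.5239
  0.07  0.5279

$53.18

σ√T = 0.45 × 0.8660 = 0.3897
d₁ = [ln(425/430) + (0.089 + 0.45²/2)·0.75] / 0.3897 = [-0.0117 + 0.1427] / 0.3897 = 0.3361 → 0.34
d₂ = d₁ − σ√T = 0.3361 − 0.3897 = -0.0536 → -0.05
e^(−rT) = e^(−0.089·0.75) = 0.9354
N(−d₂) = N(0.05) = 0.5199;  N(−d₁) = N(-0.34) = 0.3669
P = 430·0.9354·0.5199 − 425·0.3669 = 209.1152 − 155.9325 = 53.1827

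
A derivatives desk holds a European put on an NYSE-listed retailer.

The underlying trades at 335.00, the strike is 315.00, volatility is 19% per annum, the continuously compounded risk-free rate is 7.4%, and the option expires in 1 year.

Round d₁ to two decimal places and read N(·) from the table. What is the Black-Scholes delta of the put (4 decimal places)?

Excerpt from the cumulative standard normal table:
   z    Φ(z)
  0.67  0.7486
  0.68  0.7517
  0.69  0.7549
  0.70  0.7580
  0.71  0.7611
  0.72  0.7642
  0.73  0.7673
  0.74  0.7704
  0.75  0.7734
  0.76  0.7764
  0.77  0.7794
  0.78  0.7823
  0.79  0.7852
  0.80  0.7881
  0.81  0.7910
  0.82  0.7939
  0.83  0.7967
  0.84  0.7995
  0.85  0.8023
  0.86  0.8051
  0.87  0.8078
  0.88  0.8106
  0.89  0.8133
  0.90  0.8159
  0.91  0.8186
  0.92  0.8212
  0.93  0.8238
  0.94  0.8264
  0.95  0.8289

σ√T = 0.19·√1 = 0.1900
ln(S/K) + (r + σ²/2)T = ln(335/315) + (0.074 + 0.19²/2)·1 = 0.0616 + 0.0920 = 0.1536
d₁ = 0.1536 / 0.1900 = 0.8085 ≈ 0.81
N(d₁) = N(0.81) = 0.7910
Δ_put = N(d₁) − 1 = 0.7910 − 1 = -0.2090

-0.2090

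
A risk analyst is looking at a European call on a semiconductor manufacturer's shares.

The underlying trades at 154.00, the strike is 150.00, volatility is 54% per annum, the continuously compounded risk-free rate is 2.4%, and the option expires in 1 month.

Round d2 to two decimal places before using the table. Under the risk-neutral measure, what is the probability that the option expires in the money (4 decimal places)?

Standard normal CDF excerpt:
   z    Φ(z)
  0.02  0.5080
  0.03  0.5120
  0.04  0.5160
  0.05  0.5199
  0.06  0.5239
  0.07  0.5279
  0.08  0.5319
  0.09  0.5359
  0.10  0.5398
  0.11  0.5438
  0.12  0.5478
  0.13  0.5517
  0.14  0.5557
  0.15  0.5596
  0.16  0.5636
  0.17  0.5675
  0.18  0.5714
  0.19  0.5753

0.5398

σ√T = 0.54 × 0.2887 = 0.1559
d₁ = [ln(154/150) + (0.024 + ½·0.54²)·0.08333] / (σ√T) = (0.0263 + 0.0141) / 0.1559 = 0.2596 ≈ 0.26
d₂ = 0.2596 − 0.1559 = 0.1037 ≈ 0.10
Pr(exercise) under Q = N(d₂) = 0.5398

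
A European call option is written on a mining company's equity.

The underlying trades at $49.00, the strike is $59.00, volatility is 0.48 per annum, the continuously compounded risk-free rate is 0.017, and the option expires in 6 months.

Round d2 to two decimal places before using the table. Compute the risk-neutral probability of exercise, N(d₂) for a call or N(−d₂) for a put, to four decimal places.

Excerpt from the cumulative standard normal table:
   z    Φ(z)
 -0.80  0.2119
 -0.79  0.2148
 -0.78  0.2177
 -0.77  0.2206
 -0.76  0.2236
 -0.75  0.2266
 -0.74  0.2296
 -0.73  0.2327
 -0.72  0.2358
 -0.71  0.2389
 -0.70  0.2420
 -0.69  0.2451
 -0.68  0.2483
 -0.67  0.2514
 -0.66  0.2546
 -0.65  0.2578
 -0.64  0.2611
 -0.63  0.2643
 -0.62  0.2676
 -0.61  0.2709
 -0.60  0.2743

0.2451

σ√T = 0.48 × 0.7071 = 0.3394
ln(S/K) + (r + σ²/2)T = ln(49/59) + (0.017 + 0.48²/2)·0.5 = -0.1857 + 0.0661 = -0.1196
d₁ = -0.1196 / 0.3394 = -0.3524 which rounds to -0.35
d₂ = d₁ − σ√T = -0.3524 − 0.3394 = -0.6918 which rounds to -0.69
Risk-neutral Pr[S_T > K] = N(d₂) = N(-0.69) = 0.2451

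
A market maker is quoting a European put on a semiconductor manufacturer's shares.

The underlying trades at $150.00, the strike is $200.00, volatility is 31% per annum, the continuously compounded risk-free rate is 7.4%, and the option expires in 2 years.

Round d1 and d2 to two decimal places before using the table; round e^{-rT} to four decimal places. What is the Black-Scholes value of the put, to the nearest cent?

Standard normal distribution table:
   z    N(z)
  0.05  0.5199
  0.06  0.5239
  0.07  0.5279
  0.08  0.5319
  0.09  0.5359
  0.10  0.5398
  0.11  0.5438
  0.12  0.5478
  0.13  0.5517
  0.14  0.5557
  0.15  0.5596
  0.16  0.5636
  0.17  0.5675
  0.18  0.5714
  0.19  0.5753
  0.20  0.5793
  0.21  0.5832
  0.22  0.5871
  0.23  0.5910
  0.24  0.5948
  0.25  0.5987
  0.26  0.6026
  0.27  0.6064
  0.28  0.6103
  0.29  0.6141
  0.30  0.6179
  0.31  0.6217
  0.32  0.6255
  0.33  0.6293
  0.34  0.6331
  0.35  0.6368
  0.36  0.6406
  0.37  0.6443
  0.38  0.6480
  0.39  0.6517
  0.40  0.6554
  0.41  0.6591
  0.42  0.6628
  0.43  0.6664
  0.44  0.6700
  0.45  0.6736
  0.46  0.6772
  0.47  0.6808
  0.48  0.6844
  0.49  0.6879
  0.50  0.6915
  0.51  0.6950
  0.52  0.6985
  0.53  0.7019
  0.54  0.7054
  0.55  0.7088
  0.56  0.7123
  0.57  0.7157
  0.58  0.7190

$40.70

T = 2;  σ√T = 0.4384
d₁ = [ln(150/200) + (0.074 + ½·0.31²)·2] / (σ√T) = (-0.2877 + 0.2441) / 0.4384 = -0.0994 ≈ -0.10
d₂ = -0.0994 − 0.4384 = -0.5378 ≈ -0.54
e^(−rT) = e^(−0.074·2) = 0.8624
P = 200·0.8624·N(0.54) − 150·N(0.10) = 200·0.8624·0.7054 − 150·0.5398 = 121.6674 − 80.9700 = 40.6974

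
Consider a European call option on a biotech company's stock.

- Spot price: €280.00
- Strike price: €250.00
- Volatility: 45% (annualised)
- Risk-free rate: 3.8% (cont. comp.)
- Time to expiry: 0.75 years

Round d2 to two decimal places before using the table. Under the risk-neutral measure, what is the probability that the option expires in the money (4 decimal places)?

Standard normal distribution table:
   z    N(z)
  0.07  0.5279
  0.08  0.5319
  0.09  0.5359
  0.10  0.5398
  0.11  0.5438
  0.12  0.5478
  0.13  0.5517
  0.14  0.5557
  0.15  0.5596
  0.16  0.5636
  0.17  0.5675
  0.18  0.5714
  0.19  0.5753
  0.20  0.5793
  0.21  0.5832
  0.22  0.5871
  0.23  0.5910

0.5675

σ√T = 0.45 × 0.8660 = 0.3897
d₁ = [ln(280/250) + (0.038 + 0.45²/2)·0.75] / 0.3897 = [0.1133 + 0.1044] / 0.3897 = 0.5588 which rounds to 0.56
d₂ = d₁ − σ√T = 0.5588 − 0.3897 = 0.1691 which rounds to 0.17
Pr(exercise) under Q = N(d₂) = 0.5675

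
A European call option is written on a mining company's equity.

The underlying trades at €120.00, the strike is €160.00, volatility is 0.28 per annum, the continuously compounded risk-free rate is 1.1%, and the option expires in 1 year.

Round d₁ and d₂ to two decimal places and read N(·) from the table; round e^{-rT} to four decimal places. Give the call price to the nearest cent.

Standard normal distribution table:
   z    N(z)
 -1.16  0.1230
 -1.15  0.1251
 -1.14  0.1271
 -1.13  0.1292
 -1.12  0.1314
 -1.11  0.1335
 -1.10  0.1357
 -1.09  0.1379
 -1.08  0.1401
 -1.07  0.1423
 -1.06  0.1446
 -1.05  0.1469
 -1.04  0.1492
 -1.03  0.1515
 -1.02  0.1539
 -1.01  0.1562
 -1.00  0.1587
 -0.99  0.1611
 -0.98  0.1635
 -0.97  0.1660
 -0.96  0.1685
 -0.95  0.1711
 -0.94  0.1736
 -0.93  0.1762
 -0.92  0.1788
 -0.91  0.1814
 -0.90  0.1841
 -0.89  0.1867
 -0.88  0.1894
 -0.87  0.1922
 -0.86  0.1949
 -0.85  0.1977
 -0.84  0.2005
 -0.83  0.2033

σ√T = 0.28 × 1.0000 = 0.2800
ln(S/K) + (r + σ²/2)T = ln(120/160) + (0.011 + 0.28²/2)·1 = -0.2877 + 0.0502 = -0.2375
d₁ = -0.2375 / 0.2800 = -0.8482 ⇒ -0.85
d₂ = d₁ − σ√T = -0.8482 − 0.2800 = -1.1282 ⇒ -1.13
exp(−rT) = exp(−0.011·1) = 0.9891
N(d₁) = N(-0.85) = 0.1977;  N(d₂) = N(-1.13) = 0.1292
C = 120·0.1977 − 160·0.9891·0.1292 = 23.7240 − 20.4467 = 3.2773

€3.28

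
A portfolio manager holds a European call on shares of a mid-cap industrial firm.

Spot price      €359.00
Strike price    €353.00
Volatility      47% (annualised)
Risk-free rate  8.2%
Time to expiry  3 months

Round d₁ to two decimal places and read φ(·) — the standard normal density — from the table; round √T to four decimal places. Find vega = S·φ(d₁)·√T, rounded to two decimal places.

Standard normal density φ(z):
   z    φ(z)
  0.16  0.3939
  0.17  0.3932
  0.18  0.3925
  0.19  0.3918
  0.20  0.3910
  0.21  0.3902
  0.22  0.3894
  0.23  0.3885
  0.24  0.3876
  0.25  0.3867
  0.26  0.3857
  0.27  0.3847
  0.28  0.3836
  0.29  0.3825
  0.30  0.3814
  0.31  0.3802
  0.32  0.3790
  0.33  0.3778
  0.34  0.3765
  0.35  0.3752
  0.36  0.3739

σ√T = 0.47·√0.25 = 0.2350
d₁ = [ln(359/353) + (0.082 + 0.47²/2)·0.25] / 0.2350 = [0.0169 + 0.0481] / 0.2350 = 0.2765 which rounds to 0.28
√T = √0.25 = 0.5000
φ(d₁) = φ(0.28) = 0.3836
vega = S·φ(d₁)·√T = 359·0.3836·0.5000 = 68.8562
(Call and put vega coincide under Black-Scholes.)

68.86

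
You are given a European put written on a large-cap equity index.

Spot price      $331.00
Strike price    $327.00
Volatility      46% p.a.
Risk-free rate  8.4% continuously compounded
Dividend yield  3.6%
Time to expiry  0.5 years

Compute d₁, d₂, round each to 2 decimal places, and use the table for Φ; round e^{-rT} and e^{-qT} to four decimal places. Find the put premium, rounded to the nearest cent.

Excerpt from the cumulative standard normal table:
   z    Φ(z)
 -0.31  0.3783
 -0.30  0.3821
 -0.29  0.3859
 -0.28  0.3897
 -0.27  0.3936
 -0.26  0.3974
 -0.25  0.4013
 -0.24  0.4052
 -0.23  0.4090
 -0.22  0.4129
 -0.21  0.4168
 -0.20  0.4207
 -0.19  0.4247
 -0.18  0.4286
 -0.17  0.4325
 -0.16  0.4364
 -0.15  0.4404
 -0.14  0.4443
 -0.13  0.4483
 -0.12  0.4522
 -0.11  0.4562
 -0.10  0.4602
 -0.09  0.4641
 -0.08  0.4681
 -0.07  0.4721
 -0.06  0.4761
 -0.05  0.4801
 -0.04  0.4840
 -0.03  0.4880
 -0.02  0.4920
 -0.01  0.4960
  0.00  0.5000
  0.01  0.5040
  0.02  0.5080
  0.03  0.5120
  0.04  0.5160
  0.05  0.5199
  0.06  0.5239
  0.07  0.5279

σ√T = 0.46 × 0.7071 = 0.3253
d₁ = [ln(331/327) + (0.084 − 0.036 + 0.46²/2)·0.5] / 0.3253 = [0.0122 + 0.0769] / 0.3253 = 0.2738 ⇒ 0.27
d₂ = d₁ − σ√T = 0.2738 − 0.3253 = -0.0515 ⇒ -0.05
e^(−qT) = e^(−0.036·0.5) = 0.9822;  e^(−rT) = e^(−0.084·0.5) = 0.9589
N(−d₂) = N(0.05) = 0.5199;  N(−d₁) = N(-0.27) = 0.3936
P = 327·0.9589·0.5199 − 331·0.9822·0.3936 = 163.0200 − 127.9626 = 35.0574

$35.06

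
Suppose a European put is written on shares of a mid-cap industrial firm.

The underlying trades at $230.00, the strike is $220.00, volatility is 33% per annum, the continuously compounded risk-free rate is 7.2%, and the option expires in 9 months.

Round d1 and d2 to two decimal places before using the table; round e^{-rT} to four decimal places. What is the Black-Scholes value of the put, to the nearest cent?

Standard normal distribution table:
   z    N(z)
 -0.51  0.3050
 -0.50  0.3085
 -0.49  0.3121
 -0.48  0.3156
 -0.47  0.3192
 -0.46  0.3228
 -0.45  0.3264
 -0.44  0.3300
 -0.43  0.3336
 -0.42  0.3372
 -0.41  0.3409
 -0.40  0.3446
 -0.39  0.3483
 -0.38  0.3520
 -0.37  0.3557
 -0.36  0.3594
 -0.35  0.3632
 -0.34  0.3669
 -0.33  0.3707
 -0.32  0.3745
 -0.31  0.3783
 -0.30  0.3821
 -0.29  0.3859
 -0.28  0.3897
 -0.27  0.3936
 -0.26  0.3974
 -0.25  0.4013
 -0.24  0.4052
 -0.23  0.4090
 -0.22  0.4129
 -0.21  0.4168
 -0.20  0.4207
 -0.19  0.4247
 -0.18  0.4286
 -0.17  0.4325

σ√T = 0.33 × 0.8660 = 0.2858
d₁ = [ln(230/220) + (0.072 + 0.33²/2)·0.75] / 0.2858 = [0.0445 + 0.0948] / 0.2858 = 0.4874 ≈ 0.49
d₂ = d₁ − σ√T = 0.4874 − 0.2858 = 0.2016 ≈ 0.20
e^(−rT) = e^(−0.072·0.75) = 0.9474
N(−d₂) = N(-0.20) = 0.4207;  N(−d₁) = N(-0.49) = 0.3121
P = 220·0.9474·0.4207 − 230·0.3121 = 87.6857 − 71.7830 = 15.9027

$15.90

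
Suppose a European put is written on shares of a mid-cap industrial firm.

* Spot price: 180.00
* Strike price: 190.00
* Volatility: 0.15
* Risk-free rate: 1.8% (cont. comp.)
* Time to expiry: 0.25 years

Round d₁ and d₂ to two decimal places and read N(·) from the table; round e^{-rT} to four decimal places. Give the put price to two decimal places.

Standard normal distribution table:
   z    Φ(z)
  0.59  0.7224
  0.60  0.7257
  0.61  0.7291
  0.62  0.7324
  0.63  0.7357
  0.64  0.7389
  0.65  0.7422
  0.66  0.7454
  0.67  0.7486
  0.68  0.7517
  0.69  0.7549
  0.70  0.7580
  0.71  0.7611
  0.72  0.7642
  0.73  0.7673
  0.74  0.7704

11.54

σ√T = 0.15·√0.25 = 0.0750
ln(S/K) + (r + σ²/2)T = ln(180/190) + (0.018 + 0.15²/2)·0.25 = -0.0541 + 0.0073 = -0.0468
d₁ = -0.0468 / 0.0750 = -0.6234 ⇒ -0.62
d₂ = d₁ − σ√T = -0.6234 − 0.0750 = -0.6984 ⇒ -0.70
e^(−rT) = e^(−0.018·0.25) = 0.9955
N(−d₂) = N(0.70) = 0.7580;  N(−d₁) = N(0.62) = 0.7324
P = 190·0.9955·0.7580 − 180·0.7324 = 143.3719 − 131.8320 = 11.5399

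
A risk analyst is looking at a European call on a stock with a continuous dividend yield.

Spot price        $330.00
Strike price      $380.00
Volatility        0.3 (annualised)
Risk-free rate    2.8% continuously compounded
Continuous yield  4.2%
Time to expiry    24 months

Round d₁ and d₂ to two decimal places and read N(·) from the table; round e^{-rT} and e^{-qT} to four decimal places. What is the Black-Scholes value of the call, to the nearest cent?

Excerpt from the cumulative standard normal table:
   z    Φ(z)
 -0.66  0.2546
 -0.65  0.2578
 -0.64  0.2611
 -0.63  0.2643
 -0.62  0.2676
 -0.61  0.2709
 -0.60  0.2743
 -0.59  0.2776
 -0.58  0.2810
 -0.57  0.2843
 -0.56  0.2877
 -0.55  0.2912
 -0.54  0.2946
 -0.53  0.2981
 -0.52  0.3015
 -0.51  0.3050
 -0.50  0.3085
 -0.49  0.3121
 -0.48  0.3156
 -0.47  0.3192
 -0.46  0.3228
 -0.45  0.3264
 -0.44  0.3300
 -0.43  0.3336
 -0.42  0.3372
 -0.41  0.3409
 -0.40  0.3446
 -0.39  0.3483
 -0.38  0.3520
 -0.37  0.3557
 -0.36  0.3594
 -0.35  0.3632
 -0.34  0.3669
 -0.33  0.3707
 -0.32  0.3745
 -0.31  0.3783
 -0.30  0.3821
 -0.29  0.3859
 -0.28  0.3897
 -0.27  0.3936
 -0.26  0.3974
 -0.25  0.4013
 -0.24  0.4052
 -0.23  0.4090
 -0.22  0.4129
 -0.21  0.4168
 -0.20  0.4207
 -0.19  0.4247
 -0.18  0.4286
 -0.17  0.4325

T = 2;  σ√T = 0.4243
ln(S/K) + (r − q + σ²/2)T = ln(330/380) + (0.028 − 0.042 + 0.3²/2)·2 = -0.1411 + 0.0620 = -0.0791
d₁ = -0.0791 / 0.4243 = -0.1864 ≈ -0.19
d₂ = d₁ − σ√T = -0.1864 − 0.4243 = -0.6107 ≈ -0.61
e^(−qT) = e^(−0.042·2) = 0.9194;  e^(−rT) = e^(−0.028·2) = 0.9455
N(d₁) = N(-0.19) = 0.4247;  N(d₂) = N(-0.61) = 0.2709
C = 330·0.9194·0.4247 − 380·0.9455·0.2709 = 128.8548 − 97.3317 = 31.5232

$31.52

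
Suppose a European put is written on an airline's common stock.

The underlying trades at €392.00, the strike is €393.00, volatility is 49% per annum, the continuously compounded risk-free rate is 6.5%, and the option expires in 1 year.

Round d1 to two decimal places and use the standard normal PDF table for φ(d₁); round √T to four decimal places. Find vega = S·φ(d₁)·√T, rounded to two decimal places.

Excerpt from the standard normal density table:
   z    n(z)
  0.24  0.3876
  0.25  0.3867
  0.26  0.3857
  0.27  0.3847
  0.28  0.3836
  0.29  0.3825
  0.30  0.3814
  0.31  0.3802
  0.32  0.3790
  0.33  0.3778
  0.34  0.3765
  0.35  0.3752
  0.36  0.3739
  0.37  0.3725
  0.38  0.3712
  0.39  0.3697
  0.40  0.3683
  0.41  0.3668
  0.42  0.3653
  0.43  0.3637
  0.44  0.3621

σ√T = 0.49·√1 = 0.4900
d₁ = [ln(392/393) + (0.065 + ½·0.49²)·1] / (σ√T) = (-0.0025 + 0.1850) / 0.4900 = 0.3725 ≈ 0.37
√T = √1 = 1.0000
φ(d₁) = φ(0.37) = 0.3725
vega = S·φ(d₁)·√T = 392·0.3725·1.0000 = 146.0200
(Vega is the same for a European call and put with the same parameters.)

146.02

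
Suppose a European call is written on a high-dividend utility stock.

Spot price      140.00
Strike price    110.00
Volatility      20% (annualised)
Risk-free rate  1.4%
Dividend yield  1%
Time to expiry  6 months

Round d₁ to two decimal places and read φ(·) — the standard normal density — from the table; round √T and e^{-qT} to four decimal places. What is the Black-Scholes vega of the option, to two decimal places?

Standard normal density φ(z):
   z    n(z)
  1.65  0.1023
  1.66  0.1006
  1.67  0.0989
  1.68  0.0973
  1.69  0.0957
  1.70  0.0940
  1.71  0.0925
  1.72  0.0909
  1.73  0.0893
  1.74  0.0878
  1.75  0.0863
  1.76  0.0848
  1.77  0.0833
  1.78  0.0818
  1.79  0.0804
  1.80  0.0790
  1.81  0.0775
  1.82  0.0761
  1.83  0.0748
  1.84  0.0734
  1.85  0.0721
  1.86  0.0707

T = 0.5;  σ√T = 0.1414
d₁ = [ln(140/110) + (0.014 − 0.01 + ½·0.2²)·0.5] / (σ√T) = (0.2412 + 0.0120) / 0.1414 = 1.7901 ≈ 1.79
√T = √0.5 = 0.7071
φ(d₁) = φ(1.79) = 0.0804
exp(−qT) = exp(−0.01·0.5) = 0.9950
vega = S·exp(−qT)·φ(d₁)·√T = 140·0.9950·0.0804·0.7071 = 7.9193
(The put has the same vega.)

7.92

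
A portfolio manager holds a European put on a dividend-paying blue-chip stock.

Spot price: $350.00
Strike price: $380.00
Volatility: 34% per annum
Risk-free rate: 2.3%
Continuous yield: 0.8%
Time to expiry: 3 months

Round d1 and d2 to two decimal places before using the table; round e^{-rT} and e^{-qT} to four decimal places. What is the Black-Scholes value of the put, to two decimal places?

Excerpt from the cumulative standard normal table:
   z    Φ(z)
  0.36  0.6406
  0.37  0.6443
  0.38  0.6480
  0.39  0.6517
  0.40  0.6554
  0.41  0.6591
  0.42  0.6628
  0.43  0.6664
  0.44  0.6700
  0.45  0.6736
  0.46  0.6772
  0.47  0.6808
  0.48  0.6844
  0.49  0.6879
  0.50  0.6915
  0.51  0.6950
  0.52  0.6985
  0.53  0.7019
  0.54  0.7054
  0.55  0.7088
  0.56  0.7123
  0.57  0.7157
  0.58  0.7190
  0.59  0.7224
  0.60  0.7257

$41.46

T = 0.25;  σ√T = 0.1700
ln(S/K) + (r − q + σ²/2)T = ln(350/380) + (0.023 − 0.008 + 0.34²/2)·0.25 = -0.0822 + 0.0182 = -0.0640
d₁ = -0.0640 / 0.1700 = -0.3767 → -0.38
d₂ = d₁ − σ√T = -0.3767 − 0.1700 = -0.5467 → -0.55
exp(−qT) = exp(−0.008·0.25) = 0.9980;  exp(−rT) = exp(−0.023·0.25) = 0.9943
P = 380·0.9943·N(0.55) − 350·0.9980·N(0.38) = 380·0.9943·0.7088 − 350·0.9980·0.6480 = 267.8087 − 226.3464 = 41.4623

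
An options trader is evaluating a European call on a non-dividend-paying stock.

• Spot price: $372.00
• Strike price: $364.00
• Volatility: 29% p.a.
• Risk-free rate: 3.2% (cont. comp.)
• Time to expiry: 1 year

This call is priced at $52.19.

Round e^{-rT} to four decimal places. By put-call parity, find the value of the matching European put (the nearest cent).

e^(−rT) = e^(−0.032·1) = 0.9685
Put-call parity: C − P = S − K·e^(−rT) = 372 − 364·0.9685 = 372 − 352.5340 = 19.4660
P = C − (C − P) = 52.19 − (19.4660) = 32.7240

$32.72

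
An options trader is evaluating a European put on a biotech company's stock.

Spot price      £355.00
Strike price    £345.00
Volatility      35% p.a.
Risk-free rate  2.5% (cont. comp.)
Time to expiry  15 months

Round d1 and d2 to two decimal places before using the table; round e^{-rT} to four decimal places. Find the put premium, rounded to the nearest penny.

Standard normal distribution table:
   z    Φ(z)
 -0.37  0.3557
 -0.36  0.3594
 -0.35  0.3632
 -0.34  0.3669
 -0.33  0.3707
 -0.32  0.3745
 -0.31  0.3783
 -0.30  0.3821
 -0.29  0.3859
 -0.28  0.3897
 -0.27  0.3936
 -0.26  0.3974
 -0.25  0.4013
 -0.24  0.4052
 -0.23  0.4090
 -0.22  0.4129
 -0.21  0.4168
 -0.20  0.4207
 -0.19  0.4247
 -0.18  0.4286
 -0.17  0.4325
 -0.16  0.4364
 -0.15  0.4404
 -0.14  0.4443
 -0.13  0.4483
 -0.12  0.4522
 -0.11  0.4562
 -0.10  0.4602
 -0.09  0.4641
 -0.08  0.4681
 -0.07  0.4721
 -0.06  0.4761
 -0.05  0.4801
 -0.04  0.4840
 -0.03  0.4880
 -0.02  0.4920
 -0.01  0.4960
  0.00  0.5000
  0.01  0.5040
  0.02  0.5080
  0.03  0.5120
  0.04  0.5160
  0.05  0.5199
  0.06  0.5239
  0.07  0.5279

σ√T = 0.35·√1.25 = 0.3913
d₁ = [ln(355/345) + (0.025 + 0.35²/2)·1.25] / 0.3913 = [0.0286 + 0.1078] / 0.3913 = 0.3485 which rounds to 0.35
d₂ = d₁ − σ√T = 0.3485 − 0.3913 = -0.0428 which rounds to -0.04
e^(−rT) = e^(−0.025·1.25) = 0.9692
P = 345·0.9692·N(0.04) − 355·N(-0.35) = 345·0.9692·0.5160 − 355·0.3632 = 172.5370 − 128.9360 = 43.6010

£43.60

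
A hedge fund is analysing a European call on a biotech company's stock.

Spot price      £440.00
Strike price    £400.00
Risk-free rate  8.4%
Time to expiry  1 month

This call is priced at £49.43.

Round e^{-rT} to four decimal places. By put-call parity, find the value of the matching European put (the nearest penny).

£6.63

e^(−rT) = e^(−0.084·0.08333) = 0.9930
Put-call parity: C − P = S − K·e^(−rT) = 440 − 400·0.9930 = 440 − 397.2000 = 42.8000
P = C − (C − P) = 49.43 − (42.8000) = 6.6300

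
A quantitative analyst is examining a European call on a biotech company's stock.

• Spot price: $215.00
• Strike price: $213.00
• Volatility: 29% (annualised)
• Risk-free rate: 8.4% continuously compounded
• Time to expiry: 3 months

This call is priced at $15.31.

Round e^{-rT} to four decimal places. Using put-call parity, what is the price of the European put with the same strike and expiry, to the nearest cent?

$8.88

e^(−rT) = e^(−0.084·0.25) = 0.9792
Put-call parity: C − P = S − K·e^(−rT) = 215 − 213·0.9792 = 215 − 208.5696 = 6.4304
P = C − (C − P) = 15.31 − (6.4304) = 8.8796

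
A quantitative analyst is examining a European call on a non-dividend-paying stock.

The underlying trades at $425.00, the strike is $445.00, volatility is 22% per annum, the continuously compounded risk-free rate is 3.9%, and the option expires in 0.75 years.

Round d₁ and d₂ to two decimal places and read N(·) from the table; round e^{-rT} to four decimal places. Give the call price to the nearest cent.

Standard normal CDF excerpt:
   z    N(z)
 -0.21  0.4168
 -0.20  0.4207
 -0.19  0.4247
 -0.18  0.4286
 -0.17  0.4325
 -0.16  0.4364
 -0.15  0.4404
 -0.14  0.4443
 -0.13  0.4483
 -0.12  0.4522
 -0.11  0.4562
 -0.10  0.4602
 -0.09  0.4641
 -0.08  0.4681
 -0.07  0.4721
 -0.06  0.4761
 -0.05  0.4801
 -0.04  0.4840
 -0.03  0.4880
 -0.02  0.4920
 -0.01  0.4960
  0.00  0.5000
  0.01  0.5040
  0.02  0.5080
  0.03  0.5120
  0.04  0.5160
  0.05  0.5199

σ√T = 0.22·√0.75 = 0.1905
d₁ = [ln(425/445) + (0.039 + 0.22²/2)·0.75] / 0.1905 = [-0.0460 + 0.0474] / 0.1905 = 0.0074 which rounds to 0.01
d₂ = d₁ − σ√T = 0.0074 − 0.1905 = -0.1831 which rounds to -0.18
exp(−rT) = exp(−0.039·0.75) = 0.9712
N(d₁) = N(0.01) = 0.5040;  N(d₂) = N(-0.18) = 0.4286
C = 425·0.5040 − 445·0.9712·0.4286 = 214.2000 − 185.2341 = 28.9659

$28.97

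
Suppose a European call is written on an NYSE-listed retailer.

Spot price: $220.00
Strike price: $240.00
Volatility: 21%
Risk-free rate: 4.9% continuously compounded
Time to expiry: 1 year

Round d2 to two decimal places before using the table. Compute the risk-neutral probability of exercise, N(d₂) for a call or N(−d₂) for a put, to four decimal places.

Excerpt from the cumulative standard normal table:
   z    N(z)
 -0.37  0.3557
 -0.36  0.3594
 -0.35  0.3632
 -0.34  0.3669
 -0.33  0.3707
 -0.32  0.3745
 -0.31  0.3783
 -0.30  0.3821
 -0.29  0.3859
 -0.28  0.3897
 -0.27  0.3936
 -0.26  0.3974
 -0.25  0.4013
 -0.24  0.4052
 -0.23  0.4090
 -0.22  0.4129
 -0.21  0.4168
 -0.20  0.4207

0.3859

T = 1;  σ√T = 0.2100
ln(S/K) + (r + σ²/2)T = ln(220/240) + (0.049 + 0.21²/2)·1 = -0.0870 + 0.0711 = -0.0160
d₁ = -0.0160 / 0.2100 = -0.0760 ≈ -0.08
d₂ = d₁ − σ√T = -0.0760 − 0.2100 = -0.2860 ≈ -0.29
Pr(exercise) under Q = N(d₂) = 0.3859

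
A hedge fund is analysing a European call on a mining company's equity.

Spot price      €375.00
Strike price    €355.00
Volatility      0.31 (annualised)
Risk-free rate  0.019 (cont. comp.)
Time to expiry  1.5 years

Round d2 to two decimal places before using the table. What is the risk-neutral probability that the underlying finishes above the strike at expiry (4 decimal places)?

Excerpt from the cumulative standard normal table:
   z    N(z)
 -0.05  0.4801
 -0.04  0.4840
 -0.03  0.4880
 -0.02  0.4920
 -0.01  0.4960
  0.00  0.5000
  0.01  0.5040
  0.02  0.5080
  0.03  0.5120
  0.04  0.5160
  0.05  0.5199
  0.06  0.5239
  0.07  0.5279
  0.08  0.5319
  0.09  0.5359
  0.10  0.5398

0.5120

T = 1.5;  σ√T = 0.3797
d₁ = [ln(375/355) + (0.019 + 0.31²/2)·1.5] / 0.3797 = [0.0548 + 0.1006] / 0.3797 = 0.4093 ≈ 0.41
d₂ = d₁ − σ√T = 0.4093 − 0.3797 = 0.0296 ≈ 0.03
Pr(exercise) under Q = N(d₂) = 0.5120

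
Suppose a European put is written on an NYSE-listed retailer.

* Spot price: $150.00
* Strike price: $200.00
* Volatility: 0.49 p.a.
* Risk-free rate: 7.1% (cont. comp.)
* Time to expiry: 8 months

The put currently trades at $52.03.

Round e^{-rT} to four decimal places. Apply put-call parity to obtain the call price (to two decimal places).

exp(−rT) = exp(−0.071·0.6667) = 0.9538
Put-call parity: C − P = S − K·e^(−rT) = 150 − 200·0.9538 = 150 − 190.7600 = -40.7600
C = P + (C − P) = 52.03 + (-40.7600) = 11.2700

$11.27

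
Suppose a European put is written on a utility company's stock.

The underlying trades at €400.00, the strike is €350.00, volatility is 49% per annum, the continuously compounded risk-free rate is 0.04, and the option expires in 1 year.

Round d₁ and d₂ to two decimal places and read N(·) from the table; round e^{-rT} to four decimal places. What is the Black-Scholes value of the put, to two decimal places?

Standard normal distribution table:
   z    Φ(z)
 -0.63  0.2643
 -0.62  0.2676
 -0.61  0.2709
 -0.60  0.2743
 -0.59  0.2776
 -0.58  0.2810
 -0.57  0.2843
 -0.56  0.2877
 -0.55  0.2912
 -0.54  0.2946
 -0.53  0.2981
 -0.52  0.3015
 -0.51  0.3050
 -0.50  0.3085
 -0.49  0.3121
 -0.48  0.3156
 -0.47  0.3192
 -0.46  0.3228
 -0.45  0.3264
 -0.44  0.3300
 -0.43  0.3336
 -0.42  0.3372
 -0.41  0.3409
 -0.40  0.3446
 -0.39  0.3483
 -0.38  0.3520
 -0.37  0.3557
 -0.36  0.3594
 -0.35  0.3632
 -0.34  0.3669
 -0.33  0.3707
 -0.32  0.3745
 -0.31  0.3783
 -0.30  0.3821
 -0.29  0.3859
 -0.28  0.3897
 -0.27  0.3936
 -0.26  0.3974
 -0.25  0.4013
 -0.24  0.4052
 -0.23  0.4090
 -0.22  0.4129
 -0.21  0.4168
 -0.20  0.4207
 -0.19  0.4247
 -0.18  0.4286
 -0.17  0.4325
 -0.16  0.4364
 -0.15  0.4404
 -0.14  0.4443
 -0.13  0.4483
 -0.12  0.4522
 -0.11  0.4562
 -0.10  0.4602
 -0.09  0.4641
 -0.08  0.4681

σ√T = 0.49·√1 = 0.4900
d₁ = [ln(400/350) + (0.04 + ½·0.49²)·1] / (σ√T) = (0.1335 + 0.1600) / 0.4900 = 0.5991 → 0.60
d₂ = 0.5991 − 0.4900 = 0.1091 → 0.11
exp(−rT) = exp(−0.04·1) = 0.9608
P = 350·0.9608·N(-0.11) − 400·N(-0.60) = 350·0.9608·0.4562 − 400·0.2743 = 153.4109 − 109.7200 = 43.6909

€43.69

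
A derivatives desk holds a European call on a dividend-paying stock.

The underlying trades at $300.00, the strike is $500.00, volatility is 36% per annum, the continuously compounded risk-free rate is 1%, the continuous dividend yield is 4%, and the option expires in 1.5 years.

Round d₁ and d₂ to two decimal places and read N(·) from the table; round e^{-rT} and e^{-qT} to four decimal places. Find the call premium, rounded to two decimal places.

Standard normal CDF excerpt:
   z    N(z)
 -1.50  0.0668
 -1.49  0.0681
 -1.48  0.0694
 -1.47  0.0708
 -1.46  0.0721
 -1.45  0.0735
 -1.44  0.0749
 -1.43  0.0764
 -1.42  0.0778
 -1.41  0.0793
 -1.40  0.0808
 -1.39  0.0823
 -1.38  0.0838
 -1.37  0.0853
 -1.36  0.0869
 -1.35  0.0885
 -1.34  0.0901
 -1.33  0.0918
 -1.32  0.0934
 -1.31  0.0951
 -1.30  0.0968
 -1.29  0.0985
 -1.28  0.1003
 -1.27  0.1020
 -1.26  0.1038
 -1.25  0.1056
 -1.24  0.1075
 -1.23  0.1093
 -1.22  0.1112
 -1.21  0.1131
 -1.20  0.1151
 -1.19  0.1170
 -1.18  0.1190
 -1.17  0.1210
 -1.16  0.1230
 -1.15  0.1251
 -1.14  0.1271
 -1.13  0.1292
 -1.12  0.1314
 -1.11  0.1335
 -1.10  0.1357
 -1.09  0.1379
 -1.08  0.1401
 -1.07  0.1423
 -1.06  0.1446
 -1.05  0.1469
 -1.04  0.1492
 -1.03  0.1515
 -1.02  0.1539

$7.97

T = 1.5;  σ√T = 0.4409
ln(S/K) + (r − q + σ²/2)T = ln(300/500) + (0.01 − 0.04 + 0.36²/2)·1.5 = -0.5108 + 0.0522 = -0.4586
d₁ = -0.4586 / 0.4409 = -1.0402 → -1.04
d₂ = d₁ − σ√T = -1.0402 − 0.4409 = -1.4811 → -1.48
exp(−qT) = exp(−0.04·1.5) = 0.9418;  exp(−rT) = exp(−0.01·1.5) = 0.9851
N(d₁) = N(-1.04) = 0.1492;  N(d₂) = N(-1.48) = 0.0694
C = 300·0.9418·0.1492 − 500·0.9851·0.0694 = 42.1550 − 34.1830 = 7.9720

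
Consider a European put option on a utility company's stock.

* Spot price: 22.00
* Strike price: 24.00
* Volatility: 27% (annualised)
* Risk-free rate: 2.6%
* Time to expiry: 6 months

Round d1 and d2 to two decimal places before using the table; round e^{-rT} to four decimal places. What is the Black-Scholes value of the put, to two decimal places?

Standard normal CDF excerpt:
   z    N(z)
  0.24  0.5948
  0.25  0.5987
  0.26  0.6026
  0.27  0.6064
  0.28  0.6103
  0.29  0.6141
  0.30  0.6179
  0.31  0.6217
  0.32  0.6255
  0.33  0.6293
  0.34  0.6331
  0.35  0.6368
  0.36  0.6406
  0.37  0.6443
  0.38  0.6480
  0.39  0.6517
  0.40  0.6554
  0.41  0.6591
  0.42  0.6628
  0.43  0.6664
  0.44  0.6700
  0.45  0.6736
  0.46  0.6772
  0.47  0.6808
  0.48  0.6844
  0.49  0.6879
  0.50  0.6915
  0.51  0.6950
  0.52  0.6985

2.70

T = 0.5;  σ√T = 0.1909
d₁ = [ln(22/24) + (0.026 + 0.27²/2)·0.5] / 0.1909 = [-0.0870 + 0.0312] / 0.1909 = -0.2922 → -0.29
d₂ = d₁ − σ√T = -0.2922 − 0.1909 = -0.4831 → -0.48
e^(−rT) = e^(−0.026·0.5) = 0.9871
N(−d₂) = N(0.48) = 0.6844;  N(−d₁) = N(0.29) = 0.6141
P = 24·0.9871·0.6844 − 22·0.6141 = 16.2137 − 13.5102 = 2.7035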